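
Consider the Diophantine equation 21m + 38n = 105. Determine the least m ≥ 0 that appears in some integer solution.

gcd(38, 21) = 1.
1 divides 105, so solutions exist.
By Bézout, 21×(-9) + 38×(5) = 1.
Scale by 105/1 = 105: (m₀, n₀) = (-945, 525).
General solution: m = -945 + 38t, n = 525 - 21t for integer t.
m ≥ 0: smallest is -945 mod 38 = 5 (at t = 25), with n = 0.

5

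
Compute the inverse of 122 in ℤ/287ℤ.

gcd(287, 122):
  287 = 2·122 + 43
  122 = 2·43 + 36
  43 = 1·36 + 7
  36 = 5·7 + 1
  7 = 7·1
so gcd(287, 122) = 1.
Back-substitute for Bézout coefficients:
  1 = 36 - 5·7
  ... = 122·(40) + 287·(-17)
So 122·40 ≡ 1 (mod 287), and 40 mod 287 = 40.

40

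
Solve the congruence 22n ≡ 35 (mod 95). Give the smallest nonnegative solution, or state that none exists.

gcd(95, 22) = 1.
1 divides 35, so solutions exist.
By Bézout, 22*(13) + 95*(-3) = 1.
So 22*(13) ≡ 1 (mod 95); multiply by 35: n ≡ 455 (mod 95).
Smallest nonnegative: n = 455 mod 95 = 75.

75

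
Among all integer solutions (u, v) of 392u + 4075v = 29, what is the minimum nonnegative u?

3337

gcd(4075, 392) = 1.
1 divides 29, so solutions exist.
By Bézout, 392*(-447) + 4075*(43) = 1.
Scale by 29/1 = 29: (u₀, v₀) = (-12963, 1247).
General solution: u = -12963 + 4075t, v = 1247 - 392t for integer t.
u ≥ 0: smallest is -12963 mod 4075 = 3337 (at t = 4), with v = -321.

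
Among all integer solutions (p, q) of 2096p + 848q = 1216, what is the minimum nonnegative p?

20

gcd(2096, 848):
  2096 = 2*848 + 400
  848 = 2*400 + 48
  400 = 8*48 + 16
  48 = 3*16
so gcd(2096, 848) = 16.
16 divides 1216, so solutions exist.
Back-substitute for Bézout coefficients:
  16 = 400 - 8*48
  ... = 2096*(17) + 848*(-42)
Scale by 1216/16 = 76: (p₀, q₀) = (1292, -3192).
General solution: p = 1292 + 53t, q = -3192 - 131t for integer t.
p ≥ 0: smallest is 1292 mod 53 = 20 (at t = -24), with q = -48.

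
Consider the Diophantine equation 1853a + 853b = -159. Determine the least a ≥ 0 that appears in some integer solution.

gcd(1853, 853) = 1.
1 divides -159, so solutions exist.
By Bézout, 1853·(412) + 853·(-895) = 1.
Scale by -159/1 = -159: (a₀, b₀) = (-65508, 142305).
General solution: a = -65508 + 853t, b = 142305 - 1853t for integer t.
a ≥ 0: smallest is -65508 mod 853 = 173 (at t = 77), with b = -376.

173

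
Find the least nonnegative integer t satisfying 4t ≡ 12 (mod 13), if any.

gcd(13, 4):
  13 = 3·4 + 1
  4 = 4·1
so gcd(13, 4) = 1.
1 divides 12, so solutions exist.
Back-substitute for Bézout coefficients:
  1 = 13 - 3·4
  ... = 4·(-3) + 13·(1)
So 4·(-3) ≡ 1 (mod 13); multiply by 12: t ≡ -36 (mod 13).
Smallest nonnegative: t = -36 mod 13 = 3.

3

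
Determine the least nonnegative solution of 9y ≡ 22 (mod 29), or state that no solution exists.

gcd(29, 9) = 1  (29 = 3×9 + 2, 9 = 4×2 + 1, 2 = 2×1).
1 divides 22, so solutions exist.
Back-substituting, 9×(13) + 29×(-4) = 1.
So 9×(13) ≡ 1 (mod 29); multiply by 22: y ≡ 286 (mod 29).
Smallest nonnegative: y = 286 mod 29 = 25.

25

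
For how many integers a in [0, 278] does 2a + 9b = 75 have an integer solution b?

gcd(9, 2) = 1  (9 = 4·2 + 1, 2 = 2·1).
Back-substituting, 2·(-4) + 9·(1) = 1.
Scale by 75: particular solution (-300, 75); reduce a mod 9: (6, 7).
General solution: a = 6 + 9t, b = 7 - 2t for integer t.
0 ≤ 6 + 9t ≤ 278 gives t ∈ [0, 30], which is 31 values.

31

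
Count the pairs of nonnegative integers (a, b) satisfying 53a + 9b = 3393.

8

gcd(53, 9) = 1  (53 = 5*9 + 8, 9 = 1*8 + 1, 8 = 8*1).
Back-substituting, 53*(-1) + 9*(6) = 1.
Scale by 3393: one solution is (-3393, 20358). Reduce a mod 9: (0, 377).
General: a = 0 + 9t, b = 377 - 53t.
a ≥ 0 ⇒ t ≥ 0; b ≥ 0 ⇒ t ≤ 7. So t ∈ [0, 7]: 8 solutions.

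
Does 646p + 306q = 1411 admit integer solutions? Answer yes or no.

no

gcd(646, 306) = 34  (646 = 2×306 + 34, 306 = 9×34).
34 does not divide 1411 (remainder 17), so no integer solutions.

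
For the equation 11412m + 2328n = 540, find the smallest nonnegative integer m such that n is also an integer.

gcd(11412, 2328) = 12.
12 divides 540, so solutions exist.
By Bézout, 11412×(51) + 2328×(-250) = 12.
Scale by 540/12 = 45: (m₀, n₀) = (2295, -11250).
General solution: m = 2295 + 194t, n = -11250 - 951t for integer t.
m ≥ 0: smallest is 2295 mod 194 = 161 (at t = -11), with n = -789.

161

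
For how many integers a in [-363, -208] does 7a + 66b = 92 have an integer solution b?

gcd(66, 7) = 1  (66 = 9·7 + 3, 7 = 2·3 + 1, 3 = 3·1).
Back-substituting, 7·(19) + 66·(-2) = 1.
Scale by 92: particular solution (1748, -184); reduce a mod 66: (32, -2).
General solution: a = 32 + 66t, b = -2 - 7t for integer t.
-363 ≤ 32 + 66t ≤ -208 gives t ∈ [-5, -4], which is 2 values.

2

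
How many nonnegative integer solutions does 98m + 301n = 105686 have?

gcd(301, 98):
  301 = 3*98 + 7
  98 = 14*7
so gcd(301, 98) = 7.
Back-substitute for Bézout coefficients:
  7 = 301 - 3*98
  ... = 98*(-3) + 301*(1)
Scale by 15098: one solution is (-45294, 15098). Reduce m mod 43: (28, 342).
General: m = 28 + 43t, n = 342 - 14t.
m ≥ 0 ⇒ t ≥ 0; n ≥ 0 ⇒ t ≤ 24. So t ∈ [0, 24]: 25 solutions.

25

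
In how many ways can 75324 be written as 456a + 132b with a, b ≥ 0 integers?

15

gcd(456, 132) = 12  (456 = 3×132 + 60, 132 = 2×60 + 12, 60 = 5×12).
Back-substituting, 456×(-2) + 132×(7) = 12.
Scale by 6277: one solution is (-12554, 43939). Reduce a mod 11: (8, 543).
General: a = 8 + 11t, b = 543 - 38t.
a ≥ 0 ⇒ t ≥ 0; b ≥ 0 ⇒ t ≤ 14. So t ∈ [0, 14]: 15 solutions.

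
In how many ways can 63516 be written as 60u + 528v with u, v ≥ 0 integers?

gcd(528, 60):
  528 = 8·60 + 48
  60 = 1·48 + 12
  48 = 4·12
so gcd(528, 60) = 12.
Back-substitute for Bézout coefficients:
  12 = 60 - 1·48
  ... = 60·(9) + 528·(-1)
Scale by 5293: one solution is (47637, -5293). Reduce u mod 44: (29, 117).
General: u = 29 + 44t, v = 117 - 5t.
u ≥ 0 ⇒ t ≥ 0; v ≥ 0 ⇒ t ≤ 23. So t ∈ [0, 23]: 24 solutions.

24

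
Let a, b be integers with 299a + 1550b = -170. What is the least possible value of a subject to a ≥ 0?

720

gcd(1550, 299) = 1  (1550 = 5*299 + 55, 299 = 5*55 + 24, 55 = 2*24 + 7, 24 = 3*7 + 3, 7 = 2*3 + 1, 3 = 3*1).
1 divides -170, so solutions exist.
Back-substituting, 299*(-451) + 1550*(87) = 1.
Scale by -170/1 = -170: (a₀, b₀) = (76670, -14790).
General solution: a = 76670 + 1550t, b = -14790 - 299t for integer t.
a ≥ 0: smallest is 76670 mod 1550 = 720 (at t = -49), with b = -139.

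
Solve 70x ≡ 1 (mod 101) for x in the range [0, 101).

gcd(101, 70):
  101 = 1·70 + 31
  70 = 2·31 + 8
  31 = 3·8 + 7
  8 = 1·7 + 1
  7 = 7·1
so gcd(101, 70) = 1.
Back-substitute for Bézout coefficients:
  1 = 8 - 1·7
  ... = 70·(13) + 101·(-9)
So 70·13 ≡ 1 (mod 101), and 13 mod 101 = 13.

13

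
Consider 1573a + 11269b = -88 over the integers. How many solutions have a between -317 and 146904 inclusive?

gcd(11269, 1573):
  11269 = 7×1573 + 258
  1573 = 6×258 + 25
  258 = 10×25 + 8
  25 = 3×8 + 1
  8 = 8×1
so gcd(11269, 1573) = 1.
Back-substitute for Bézout coefficients:
  1 = 25 - 3×8
  ... = 1573×(1354) + 11269×(-189)
Scale by -88: particular solution (-119152, 16632); reduce a mod 11269: (4807, -671).
General solution: a = 4807 + 11269t, b = -671 - 1573t for integer t.
-317 ≤ 4807 + 11269t ≤ 146904 gives t ∈ [0, 12], which is 13 values.

13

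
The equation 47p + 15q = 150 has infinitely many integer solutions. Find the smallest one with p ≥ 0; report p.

0

gcd(47, 15):
  47 = 3×15 + 2
  15 = 7×2 + 1
  2 = 2×1
so gcd(47, 15) = 1.
1 divides 150, so solutions exist.
Back-substitute for Bézout coefficients:
  1 = 15 - 7×2
  ... = 47×(-7) + 15×(22)
Scale by 150/1 = 150: (p₀, q₀) = (-1050, 3300).
General solution: p = -1050 + 15t, q = 3300 - 47t for integer t.
p ≥ 0: smallest is -1050 mod 15 = 0 (at t = 70), with q = 10.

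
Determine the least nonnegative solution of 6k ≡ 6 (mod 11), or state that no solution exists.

gcd(11, 6):
  11 = 1·6 + 5
  6 = 1·5 + 1
  5 = 5·1
so gcd(11, 6) = 1.
1 divides 6, so solutions exist.
Back-substitute for Bézout coefficients:
  1 = 6 - 1·5
  ... = 6·(2) + 11·(-1)
So 6·(2) ≡ 1 (mod 11); multiply by 6: k ≡ 12 (mod 11).
Smallest nonnegative: k = 12 mod 11 = 1.

1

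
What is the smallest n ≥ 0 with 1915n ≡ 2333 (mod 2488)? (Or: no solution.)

695

gcd(2488, 1915) = 1.
1 divides 2333, so solutions exist.
By Bézout, 1915*(-165) + 2488*(127) = 1.
So 1915*(-165) ≡ 1 (mod 2488); multiply by 2333: n ≡ -384945 (mod 2488).
Smallest nonnegative: n = -384945 mod 2488 = 695.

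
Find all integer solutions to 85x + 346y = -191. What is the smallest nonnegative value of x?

gcd(346, 85) = 1  (346 = 4*85 + 6, 85 = 14*6 + 1, 6 = 6*1).
1 divides -191, so solutions exist.
Back-substituting, 85*(57) + 346*(-14) = 1.
Scale by -191/1 = -191: (x₀, y₀) = (-10887, 2674).
General solution: x = -10887 + 346t, y = 2674 - 85t for integer t.
x ≥ 0: smallest is -10887 mod 346 = 185 (at t = 32), with y = -46.

185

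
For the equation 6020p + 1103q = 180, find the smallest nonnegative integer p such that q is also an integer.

601

gcd(6020, 1103):
  6020 = 5·1103 + 505
  1103 = 2·505 + 93
  505 = 5·93 + 40
  93 = 2·40 + 13
  40 = 3·13 + 1
  13 = 13·1
so gcd(6020, 1103) = 1.
1 divides 180, so solutions exist.
Back-substitute for Bézout coefficients:
  1 = 40 - 3·13
  ... = 6020·(83) + 1103·(-453)
Scale by 180/1 = 180: (p₀, q₀) = (14940, -81540).
General solution: p = 14940 + 1103t, q = -81540 - 6020t for integer t.
p ≥ 0: smallest is 14940 mod 1103 = 601 (at t = -13), with q = -3280.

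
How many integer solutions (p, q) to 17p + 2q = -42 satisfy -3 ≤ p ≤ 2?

gcd(17, 2) = 1.
By Bézout, 17×(1) + 2×(-8) = 1.
Particular solution: (0, -21).
General solution: p = 0 + 2t, q = -21 - 17t for integer t.
-3 ≤ 0 + 2t ≤ 2 gives t ∈ [-1, 1], which is 3 values.

3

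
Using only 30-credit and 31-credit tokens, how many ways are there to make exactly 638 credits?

1

Need nonnegative integers with 30j + 31k = 638.
gcd(30, 31) = 1, and 30·(-1) + 31·(1) = 1.
So (j₀, k₀) = (-638, 638); general j = -638 + 31t, k = 638 - 30t.
j ≥ 0 ⇒ t ≥ 21; k ≥ 0 ⇒ t ≤ 21. That's 1 value of t.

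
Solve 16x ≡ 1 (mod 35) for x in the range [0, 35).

11

gcd(35, 16):
  35 = 2*16 + 3
  16 = 5*3 + 1
  3 = 3*1
so gcd(35, 16) = 1.
Back-substitute for Bézout coefficients:
  1 = 16 - 5*3
  ... = 16*(11) + 35*(-5)
So 16*11 ≡ 1 (mod 35), and 11 mod 35 = 11.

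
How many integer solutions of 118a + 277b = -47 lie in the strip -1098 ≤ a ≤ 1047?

7

gcd(277, 118) = 1.
By Bézout, 118×(54) + 277×(-23) = 1.
Particular solution: (232, -99).
General solution: a = 232 + 277t, b = -99 - 118t for integer t.
-1098 ≤ 232 + 277t ≤ 1047 gives t ∈ [-4, 2], which is 7 values.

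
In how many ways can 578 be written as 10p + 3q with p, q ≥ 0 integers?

gcd(10, 3) = 1.
By Bézout, 10*(1) + 3*(-3) = 1.
One solution: (2, 186).
General: p = 2 + 3t, q = 186 - 10t.
p ≥ 0 ⇒ t ≥ 0; q ≥ 0 ⇒ t ≤ 18. So t ∈ [0, 18]: 19 solutions.

19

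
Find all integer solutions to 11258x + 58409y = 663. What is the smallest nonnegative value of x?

26

gcd(58409, 11258):
  58409 = 5·11258 + 2119
  11258 = 5·2119 + 663
  2119 = 3·663 + 130
  663 = 5·130 + 13
  130 = 10·13
so gcd(58409, 11258) = 13.
13 divides 663, so solutions exist.
Back-substitute for Bézout coefficients:
  13 = 663 - 5·130
  ... = 11258·(441) + 58409·(-85)
Scale by 663/13 = 51: (x₀, y₀) = (22491, -4335).
General solution: x = 22491 + 4493t, y = -4335 - 866t for integer t.
x ≥ 0: smallest is 22491 mod 4493 = 26 (at t = -5), with y = -5.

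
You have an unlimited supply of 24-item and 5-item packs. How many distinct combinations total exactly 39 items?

Need nonnegative integers with 24j + 5k = 39.
gcd(24, 5) = 1, and 24·(-1) + 5·(5) = 1.
So (j₀, k₀) = (-39, 195); general j = -39 + 5t, k = 195 - 24t.
j ≥ 0 ⇒ t ≥ 8; k ≥ 0 ⇒ t ≤ 8. That's 1 value of t.

1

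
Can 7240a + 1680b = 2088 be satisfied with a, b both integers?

gcd(7240, 1680) = 40  (7240 = 4×1680 + 520, 1680 = 3×520 + 120, 520 = 4×120 + 40, 120 = 3×40).
40 does not divide 2088 (remainder 8), so no integer solutions.

no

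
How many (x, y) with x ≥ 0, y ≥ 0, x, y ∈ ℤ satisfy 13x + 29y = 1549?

gcd(29, 13) = 1  (29 = 2·13 + 3, 13 = 4·3 + 1, 3 = 3·1).
Back-substituting, 13·(9) + 29·(-4) = 1.
Scale by 1549: one solution is (13941, -6196). Reduce x mod 29: (21, 44).
General: x = 21 + 29t, y = 44 - 13t.
x ≥ 0 ⇒ t ≥ 0; y ≥ 0 ⇒ t ≤ 3. So t ∈ [0, 3]: 4 solutions.

4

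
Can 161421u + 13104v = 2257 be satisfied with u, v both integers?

no

gcd(161421, 13104) = 39  (161421 = 12*13104 + 4173, 13104 = 3*4173 + 585, 4173 = 7*585 + 78, 585 = 7*78 + 39, 78 = 2*39).
39 does not divide 2257 (remainder 34), so no integer solutions.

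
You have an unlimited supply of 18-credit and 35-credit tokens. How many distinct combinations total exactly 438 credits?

1

Need nonnegative integers with 18j + 35k = 438.
gcd(18, 35) = 1, and 18·(2) + 35·(-1) = 1.
So (j₀, k₀) = (876, -438); general j = 876 + 35t, k = -438 - 18t.
j ≥ 0 ⇒ t ≥ -25; k ≥ 0 ⇒ t ≤ -25. That's 1 value of t.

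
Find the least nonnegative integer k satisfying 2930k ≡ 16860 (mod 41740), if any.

20

gcd(41740, 2930):
  41740 = 14*2930 + 720
  2930 = 4*720 + 50
  720 = 14*50 + 20
  50 = 2*20 + 10
  20 = 2*10
so gcd(41740, 2930) = 10.
10 divides 16860, so solutions exist.
Back-substitute for Bézout coefficients:
  10 = 50 - 2*20
  ... = 2930*(1681) + 41740*(-118)
So 2930*(1681) ≡ 10 (mod 41740); multiply by 1686: k ≡ 2834166 (mod 4174).
Smallest nonnegative: k = 2834166 mod 4174 = 20.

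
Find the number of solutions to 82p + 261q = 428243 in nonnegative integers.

gcd(261, 82):
  261 = 3×82 + 15
  82 = 5×15 + 7
  15 = 2×7 + 1
  7 = 7×1
so gcd(261, 82) = 1.
Back-substitute for Bézout coefficients:
  1 = 15 - 2×7
  ... = 82×(-35) + 261×(11)
Scale by 428243: one solution is (-14988505, 4710673). Reduce p mod 261: (203, 1577).
General: p = 203 + 261t, q = 1577 - 82t.
p ≥ 0 ⇒ t ≥ 0; q ≥ 0 ⇒ t ≤ 19. So t ∈ [0, 19]: 20 solutions.

20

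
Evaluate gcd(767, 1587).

gcd(1587, 767):
  1587 = 2·767 + 53
  767 = 14·53 + 25
  53 = 2·25 + 3
  25 = 8·3 + 1
  3 = 3·1
so gcd(1587, 767) = 1.

1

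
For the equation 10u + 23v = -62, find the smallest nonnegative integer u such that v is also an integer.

gcd(23, 10) = 1  (23 = 2·10 + 3, 10 = 3·3 + 1, 3 = 3·1).
1 divides -62, so solutions exist.
Back-substituting, 10·(7) + 23·(-3) = 1.
Scale by -62/1 = -62: (u₀, v₀) = (-434, 186).
General solution: u = -434 + 23t, v = 186 - 10t for integer t.
u ≥ 0: smallest is -434 mod 23 = 3 (at t = 19), with v = -4.

3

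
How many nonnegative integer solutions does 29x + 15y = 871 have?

gcd(29, 15) = 1  (29 = 1*15 + 14, 15 = 1*14 + 1, 14 = 14*1).
Back-substituting, 29*(-1) + 15*(2) = 1.
Scale by 871: one solution is (-871, 1742). Reduce x mod 15: (14, 31).
General: x = 14 + 15t, y = 31 - 29t.
x ≥ 0 ⇒ t ≥ 0; y ≥ 0 ⇒ t ≤ 1. So t ∈ [0, 1]: 2 solutions.

2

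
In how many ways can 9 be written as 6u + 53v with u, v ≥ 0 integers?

0

gcd(53, 6) = 1  (53 = 8×6 + 5, 6 = 1×5 + 1, 5 = 5×1).
Back-substituting, 6×(9) + 53×(-1) = 1.
Scale by 9: one solution is (81, -9). Reduce u mod 53: (28, -3).
General: u = 28 + 53t, v = -3 - 6t.
u ≥ 0 ⇒ t ≥ 0; v ≥ 0 ⇒ t ≤ -1. So t ∈ [0, -1]: 0 solutions.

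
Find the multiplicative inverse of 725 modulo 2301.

1187

gcd(2301, 725) = 1.
By Bézout, 725×(-1114) + 2301×(351) = 1.
So 725×-1114 ≡ 1 (mod 2301), and -1114 mod 2301 = 1187.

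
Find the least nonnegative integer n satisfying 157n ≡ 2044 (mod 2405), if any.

1407

gcd(2405, 157) = 1  (2405 = 15·157 + 50, 157 = 3·50 + 7, 50 = 7·7 + 1, 7 = 7·1).
1 divides 2044, so solutions exist.
Back-substituting, 157·(-337) + 2405·(22) = 1.
So 157·(-337) ≡ 1 (mod 2405); multiply by 2044: n ≡ -688828 (mod 2405).
Smallest nonnegative: n = -688828 mod 2405 = 1407.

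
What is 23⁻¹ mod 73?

gcd(73, 23):
  73 = 3×23 + 4
  23 = 5×4 + 3
  4 = 1×3 + 1
  3 = 3×1
so gcd(73, 23) = 1.
Back-substitute for Bézout coefficients:
  1 = 4 - 1×3
  ... = 23×(-19) + 73×(6)
So 23×-19 ≡ 1 (mod 73), and -19 mod 73 = 54.

54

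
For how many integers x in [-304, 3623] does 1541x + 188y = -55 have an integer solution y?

21

gcd(1541, 188):
  1541 = 8·188 + 37
  188 = 5·37 + 3
  37 = 12·3 + 1
  3 = 3·1
so gcd(1541, 188) = 1.
Back-substitute for Bézout coefficients:
  1 = 37 - 12·3
  ... = 1541·(61) + 188·(-500)
Scale by -55: particular solution (-3355, 27500); reduce x mod 188: (29, -238).
General solution: x = 29 + 188t, y = -238 - 1541t for integer t.
-304 ≤ 29 + 188t ≤ 3623 gives t ∈ [-1, 19], which is 21 values.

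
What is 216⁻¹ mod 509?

gcd(509, 216) = 1  (509 = 2·216 + 77, 216 = 2·77 + 62, 77 = 1·62 + 15, 62 = 4·15 + 2, 15 = 7·2 + 1, 2 = 2·1).
Back-substituting, 216·(-238) + 509·(101) = 1.
So 216·-238 ≡ 1 (mod 509), and -238 mod 509 = 271.

271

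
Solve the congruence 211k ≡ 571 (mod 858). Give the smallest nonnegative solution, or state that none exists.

gcd(858, 211):
  858 = 4*211 + 14
  211 = 15*14 + 1
  14 = 14*1
so gcd(858, 211) = 1.
1 divides 571, so solutions exist.
Back-substitute for Bézout coefficients:
  1 = 211 - 15*14
  ... = 211*(61) + 858*(-15)
So 211*(61) ≡ 1 (mod 858); multiply by 571: k ≡ 34831 (mod 858).
Smallest nonnegative: k = 34831 mod 858 = 511.

511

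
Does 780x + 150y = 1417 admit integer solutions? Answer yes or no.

no

gcd(780, 150):
  780 = 5×150 + 30
  150 = 5×30
so gcd(780, 150) = 30.
30 does not divide 1417 (remainder 7), so no integer solutions.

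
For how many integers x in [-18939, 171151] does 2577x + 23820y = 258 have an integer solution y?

gcd(23820, 2577) = 3.
By Bézout, 2577×(3799) + 23820×(-411) = 3.
Particular solution: (1174, -127).
General solution: x = 1174 + 7940t, y = -127 - 859t for integer t.
-18939 ≤ 1174 + 7940t ≤ 171151 gives t ∈ [-2, 21], which is 24 values.

24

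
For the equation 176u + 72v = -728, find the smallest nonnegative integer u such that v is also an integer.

2

gcd(176, 72) = 8.
8 divides -728, so solutions exist.
By Bézout, 176×(-2) + 72×(5) = 8.
Scale by -728/8 = -91: (u₀, v₀) = (182, -455).
General solution: u = 182 + 9t, v = -455 - 22t for integer t.
u ≥ 0: smallest is 182 mod 9 = 2 (at t = -20), with v = -15.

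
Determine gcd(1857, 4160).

gcd(4160, 1857):
  4160 = 2×1857 + 446
  1857 = 4×446 + 73
  446 = 6×73 + 8
  73 = 9×8 + 1
  8 = 8×1
so gcd(4160, 1857) = 1.

1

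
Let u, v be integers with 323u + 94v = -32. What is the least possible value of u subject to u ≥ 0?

68

gcd(323, 94):
  323 = 3*94 + 41
  94 = 2*41 + 12
  41 = 3*12 + 5
  12 = 2*5 + 2
  5 = 2*2 + 1
  2 = 2*1
so gcd(323, 94) = 1.
1 divides -32, so solutions exist.
Back-substitute for Bézout coefficients:
  1 = 5 - 2*2
  ... = 323*(39) + 94*(-134)
Scale by -32/1 = -32: (u₀, v₀) = (-1248, 4288).
General solution: u = -1248 + 94t, v = 4288 - 323t for integer t.
u ≥ 0: smallest is -1248 mod 94 = 68 (at t = 14), with v = -234.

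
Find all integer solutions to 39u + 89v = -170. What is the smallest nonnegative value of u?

39

gcd(89, 39) = 1  (89 = 2*39 + 11, 39 = 3*11 + 6, 11 = 1*6 + 5, 6 = 1*5 + 1, 5 = 5*1).
1 divides -170, so solutions exist.
Back-substituting, 39*(16) + 89*(-7) = 1.
Scale by -170/1 = -170: (u₀, v₀) = (-2720, 1190).
General solution: u = -2720 + 89t, v = 1190 - 39t for integer t.
u ≥ 0: smallest is -2720 mod 89 = 39 (at t = 31), with v = -19.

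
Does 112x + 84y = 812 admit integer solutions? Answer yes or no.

yes

gcd(112, 84) = 28  (112 = 1·84 + 28, 84 = 3·28).
28 divides 812, so integer solutions exist.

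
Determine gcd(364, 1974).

gcd(1974, 364):
  1974 = 5*364 + 154
  364 = 2*154 + 56
  154 = 2*56 + 42
  56 = 1*42 + 14
  42 = 3*14
so gcd(1974, 364) = 14.

14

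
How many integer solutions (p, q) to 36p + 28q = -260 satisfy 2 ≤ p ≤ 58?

8

gcd(36, 28):
  36 = 1·28 + 8
  28 = 3·8 + 4
  8 = 2·4
so gcd(36, 28) = 4.
Back-substitute for Bézout coefficients:
  4 = 28 - 3·8
  ... = 36·(-3) + 28·(4)
Scale by -65: particular solution (195, -260); reduce p mod 7: (6, -17).
General solution: p = 6 + 7t, q = -17 - 9t for integer t.
2 ≤ 6 + 7t ≤ 58 gives t ∈ [0, 7], which is 8 values.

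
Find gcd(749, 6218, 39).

1

gcd(6218, 749):
  6218 = 8·749 + 226
  749 = 3·226 + 71
  226 = 3·71 + 13
  71 = 5·13 + 6
  13 = 2·6 + 1
  6 = 6·1
so gcd(6218, 749) = 1.
gcd(1, 39) = 1.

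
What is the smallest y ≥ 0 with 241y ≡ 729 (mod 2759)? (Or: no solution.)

1995

gcd(2759, 241):
  2759 = 11*241 + 108
  241 = 2*108 + 25
  108 = 4*25 + 8
  25 = 3*8 + 1
  8 = 8*1
so gcd(2759, 241) = 1.
1 divides 729, so solutions exist.
Back-substitute for Bézout coefficients:
  1 = 25 - 3*8
  ... = 241*(332) + 2759*(-29)
So 241*(332) ≡ 1 (mod 2759); multiply by 729: y ≡ 242028 (mod 2759).
Smallest nonnegative: y = 242028 mod 2759 = 1995.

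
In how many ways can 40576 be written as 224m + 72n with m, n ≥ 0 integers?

gcd(224, 72):
  224 = 3×72 + 8
  72 = 9×8
so gcd(224, 72) = 8.
Back-substitute for Bézout coefficients:
  8 = 224 - 3×72
  ... = 224×(1) + 72×(-3)
Scale by 5072: one solution is (5072, -15216). Reduce m mod 9: (5, 548).
General: m = 5 + 9t, n = 548 - 28t.
m ≥ 0 ⇒ t ≥ 0; n ≥ 0 ⇒ t ≤ 19. So t ∈ [0, 19]: 20 solutions.

20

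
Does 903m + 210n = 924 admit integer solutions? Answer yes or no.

gcd(903, 210) = 21  (903 = 4×210 + 63, 210 = 3×63 + 21, 63 = 3×21).
21 divides 924, so integer solutions exist.

yes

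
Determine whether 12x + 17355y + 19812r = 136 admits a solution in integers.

no

gcd(17355, 12) = 3  (17355 = 1446·12 + 3, 12 = 4·3).
gcd(3, 19812) = 3.
3 does not divide 136 (remainder 1), so no integer solutions.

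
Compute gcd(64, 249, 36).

1

gcd(249, 64):
  249 = 3·64 + 57
  64 = 1·57 + 7
  57 = 8·7 + 1
  7 = 7·1
so gcd(249, 64) = 1.
gcd(1, 36) = 1.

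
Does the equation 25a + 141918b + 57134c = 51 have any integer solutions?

gcd(141918, 25) = 1  (141918 = 5676*25 + 18, 25 = 1*18 + 7, 18 = 2*7 + 4, 7 = 1*4 + 3, 4 = 1*3 + 1, 3 = 3*1).
gcd(1, 57134) = 1.
1 divides 51, so integer solutions exist.

yes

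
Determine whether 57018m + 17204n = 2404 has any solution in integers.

gcd(57018, 17204):
  57018 = 3·17204 + 5406
  17204 = 3·5406 + 986
  5406 = 5·986 + 476
  986 = 2·476 + 34
  476 = 14·34
so gcd(57018, 17204) = 34.
34 does not divide 2404 (remainder 24), so no integer solutions.

no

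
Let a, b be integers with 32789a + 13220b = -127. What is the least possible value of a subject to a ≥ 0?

7117

gcd(32789, 13220):
  32789 = 2*13220 + 6349
  13220 = 2*6349 + 522
  6349 = 12*522 + 85
  522 = 6*85 + 12
  85 = 7*12 + 1
  12 = 12*1
so gcd(32789, 13220) = 1.
1 divides -127, so solutions exist.
Back-substitute for Bézout coefficients:
  1 = 85 - 7*12
  ... = 32789*(1089) + 13220*(-2701)
Scale by -127/1 = -127: (a₀, b₀) = (-138303, 343027).
General solution: a = -138303 + 13220t, b = 343027 - 32789t for integer t.
a ≥ 0: smallest is -138303 mod 13220 = 7117 (at t = 11), with b = -17652.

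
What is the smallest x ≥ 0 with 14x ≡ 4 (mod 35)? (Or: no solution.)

no solution

gcd(35, 14):
  35 = 2×14 + 7
  14 = 2×7
so gcd(35, 14) = 7.
7 does not divide 4, so the congruence has no solution.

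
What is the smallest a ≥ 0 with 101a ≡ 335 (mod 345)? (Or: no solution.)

280

gcd(345, 101):
  345 = 3*101 + 42
  101 = 2*42 + 17
  42 = 2*17 + 8
  17 = 2*8 + 1
  8 = 8*1
so gcd(345, 101) = 1.
1 divides 335, so solutions exist.
Back-substitute for Bézout coefficients:
  1 = 17 - 2*8
  ... = 101*(41) + 345*(-12)
So 101*(41) ≡ 1 (mod 345); multiply by 335: a ≡ 13735 (mod 345).
Smallest nonnegative: a = 13735 mod 345 = 280.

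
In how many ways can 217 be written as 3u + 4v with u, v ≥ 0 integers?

gcd(4, 3) = 1.
By Bézout, 3*(-1) + 4*(1) = 1.
One solution: (3, 52).
General: u = 3 + 4t, v = 52 - 3t.
u ≥ 0 ⇒ t ≥ 0; v ≥ 0 ⇒ t ≤ 17. So t ∈ [0, 17]: 18 solutions.

18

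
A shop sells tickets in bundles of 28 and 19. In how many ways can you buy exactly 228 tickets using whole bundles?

1

Need nonnegative integers with 28j + 19k = 228.
gcd(28, 19) = 1, and 28·(-2) + 19·(3) = 1.
So (j₀, k₀) = (-456, 684); general j = -456 + 19t, k = 684 - 28t.
j ≥ 0 ⇒ t ≥ 24; k ≥ 0 ⇒ t ≤ 24. That's 1 value of t.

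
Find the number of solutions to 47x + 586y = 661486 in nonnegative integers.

gcd(586, 47) = 1  (586 = 12·47 + 22, 47 = 2·22 + 3, 22 = 7·3 + 1, 3 = 3·1).
Back-substituting, 47·(-187) + 586·(15) = 1.
Scale by 661486: one solution is (-123697882, 9922290). Reduce x mod 586: (272, 1107).
General: x = 272 + 586t, y = 1107 - 47t.
x ≥ 0 ⇒ t ≥ 0; y ≥ 0 ⇒ t ≤ 23. So t ∈ [0, 23]: 24 solutions.

24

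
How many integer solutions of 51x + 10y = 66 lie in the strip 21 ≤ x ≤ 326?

gcd(51, 10) = 1  (51 = 5·10 + 1, 10 = 10·1).
Back-substituting, 51·(1) + 10·(-5) = 1.
Scale by 66: particular solution (66, -330); reduce x mod 10: (6, -24).
General solution: x = 6 + 10t, y = -24 - 51t for integer t.
21 ≤ 6 + 10t ≤ 326 gives t ∈ [2, 32], which is 31 values.

31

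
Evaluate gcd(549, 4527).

9

gcd(4527, 549):
  4527 = 8*549 + 135
  549 = 4*135 + 9
  135 = 15*9
so gcd(4527, 549) = 9.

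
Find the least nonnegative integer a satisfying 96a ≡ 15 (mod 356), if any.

gcd(356, 96) = 4.
4 does not divide 15, so the congruence has no solution.

no solution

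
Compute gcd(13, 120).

gcd(120, 13):
  120 = 9·13 + 3
  13 = 4·3 + 1
  3 = 3·1
so gcd(120, 13) = 1.

1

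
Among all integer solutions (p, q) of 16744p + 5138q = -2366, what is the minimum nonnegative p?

315

gcd(16744, 5138) = 14  (16744 = 3*5138 + 1330, 5138 = 3*1330 + 1148, 1330 = 1*1148 + 182, 1148 = 6*182 + 56, 182 = 3*56 + 14, 56 = 4*14).
14 divides -2366, so solutions exist.
Back-substituting, 16744*(85) + 5138*(-277) = 14.
Scale by -2366/14 = -169: (p₀, q₀) = (-14365, 46813).
General solution: p = -14365 + 367t, q = 46813 - 1196t for integer t.
p ≥ 0: smallest is -14365 mod 367 = 315 (at t = 40), with q = -1027.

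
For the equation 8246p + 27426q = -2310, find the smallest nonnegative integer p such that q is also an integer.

gcd(27426, 8246):
  27426 = 3×8246 + 2688
  8246 = 3×2688 + 182
  2688 = 14×182 + 140
  182 = 1×140 + 42
  140 = 3×42 + 14
  42 = 3×14
so gcd(27426, 8246) = 14.
14 divides -2310, so solutions exist.
Back-substitute for Bézout coefficients:
  14 = 140 - 3×42
  ... = 8246×(-602) + 27426×(181)
Scale by -2310/14 = -165: (p₀, q₀) = (99330, -29865).
General solution: p = 99330 + 1959t, q = -29865 - 589t for integer t.
p ≥ 0: smallest is 99330 mod 1959 = 1380 (at t = -50), with q = -415.

1380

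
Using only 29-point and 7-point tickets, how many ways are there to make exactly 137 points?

Need nonnegative integers with 29j + 7k = 137.
gcd(29, 7) = 1, and 29·(1) + 7·(-4) = 1.
So (j₀, k₀) = (137, -548); general j = 137 + 7t, k = -548 - 29t.
j ≥ 0 ⇒ t ≥ -19; k ≥ 0 ⇒ t ≤ -19. That's 1 value of t.

1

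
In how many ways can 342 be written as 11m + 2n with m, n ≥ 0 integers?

gcd(11, 2) = 1.
By Bézout, 11×(1) + 2×(-5) = 1.
One solution: (0, 171).
General: m = 0 + 2t, n = 171 - 11t.
m ≥ 0 ⇒ t ≥ 0; n ≥ 0 ⇒ t ≤ 15. So t ∈ [0, 15]: 16 solutions.

16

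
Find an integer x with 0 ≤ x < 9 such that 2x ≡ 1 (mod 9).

5

gcd(9, 2):
  9 = 4·2 + 1
  2 = 2·1
so gcd(9, 2) = 1.
Back-substitute for Bézout coefficients:
  1 = 9 - 4·2
  ... = 2·(-4) + 9·(1)
So 2·-4 ≡ 1 (mod 9), and -4 mod 9 = 5.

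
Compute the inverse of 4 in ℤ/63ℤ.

16

gcd(63, 4) = 1.
By Bézout, 4*(16) + 63*(-1) = 1.
So 4*16 ≡ 1 (mod 63), and 16 mod 63 = 16.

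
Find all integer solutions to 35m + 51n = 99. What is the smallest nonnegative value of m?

48

gcd(51, 35) = 1  (51 = 1·35 + 16, 35 = 2·16 + 3, 16 = 5·3 + 1, 3 = 3·1).
1 divides 99, so solutions exist.
Back-substituting, 35·(-16) + 51·(11) = 1.
Scale by 99/1 = 99: (m₀, n₀) = (-1584, 1089).
General solution: m = -1584 + 51t, n = 1089 - 35t for integer t.
m ≥ 0: smallest is -1584 mod 51 = 48 (at t = 32), with n = -31.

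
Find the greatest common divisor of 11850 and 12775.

25

gcd(12775, 11850):
  12775 = 1*11850 + 925
  11850 = 12*925 + 750
  925 = 1*750 + 175
  750 = 4*175 + 50
  175 = 3*50 + 25
  50 = 2*25
so gcd(12775, 11850) = 25.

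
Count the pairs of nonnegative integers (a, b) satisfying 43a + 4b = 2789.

16

gcd(43, 4) = 1  (43 = 10×4 + 3, 4 = 1×3 + 1, 3 = 3×1).
Back-substituting, 43×(-1) + 4×(11) = 1.
Scale by 2789: one solution is (-2789, 30679). Reduce a mod 4: (3, 665).
General: a = 3 + 4t, b = 665 - 43t.
a ≥ 0 ⇒ t ≥ 0; b ≥ 0 ⇒ t ≤ 15. So t ∈ [0, 15]: 16 solutions.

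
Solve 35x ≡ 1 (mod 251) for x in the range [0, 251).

208

gcd(251, 35):
  251 = 7*35 + 6
  35 = 5*6 + 5
  6 = 1*5 + 1
  5 = 5*1
so gcd(251, 35) = 1.
Back-substitute for Bézout coefficients:
  1 = 6 - 1*5
  ... = 35*(-43) + 251*(6)
So 35*-43 ≡ 1 (mod 251), and -43 mod 251 = 208.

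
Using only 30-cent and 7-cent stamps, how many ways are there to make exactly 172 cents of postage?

Need nonnegative integers with 30j + 7k = 172.
gcd(30, 7) = 1, and 30·(-3) + 7·(13) = 1.
So (j₀, k₀) = (-516, 2236); general j = -516 + 7t, k = 2236 - 30t.
j ≥ 0 ⇒ t ≥ 74; k ≥ 0 ⇒ t ≤ 74. That's 1 value of t.

1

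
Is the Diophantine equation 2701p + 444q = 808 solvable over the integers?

gcd(2701, 444) = 37  (2701 = 6·444 + 37, 444 = 12·37).
37 does not divide 808 (remainder 31), so no integer solutions.

no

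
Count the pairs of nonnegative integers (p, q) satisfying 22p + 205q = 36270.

gcd(205, 22):
  205 = 9×22 + 7
  22 = 3×7 + 1
  7 = 7×1
so gcd(205, 22) = 1.
Back-substitute for Bézout coefficients:
  1 = 22 - 3×7
  ... = 22×(28) + 205×(-3)
Scale by 36270: one solution is (1015560, -108810). Reduce p mod 205: (195, 156).
General: p = 195 + 205t, q = 156 - 22t.
p ≥ 0 ⇒ t ≥ 0; q ≥ 0 ⇒ t ≤ 7. So t ∈ [0, 7]: 8 solutions.

8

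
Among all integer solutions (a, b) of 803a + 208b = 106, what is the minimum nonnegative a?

190

gcd(803, 208):
  803 = 3·208 + 179
  208 = 1·179 + 29
  179 = 6·29 + 5
  29 = 5·5 + 4
  5 = 1·4 + 1
  4 = 4·1
so gcd(803, 208) = 1.
1 divides 106, so solutions exist.
Back-substitute for Bézout coefficients:
  1 = 5 - 1·4
  ... = 803·(43) + 208·(-166)
Scale by 106/1 = 106: (a₀, b₀) = (4558, -17596).
General solution: a = 4558 + 208t, b = -17596 - 803t for integer t.
a ≥ 0: smallest is 4558 mod 208 = 190 (at t = -21), with b = -733.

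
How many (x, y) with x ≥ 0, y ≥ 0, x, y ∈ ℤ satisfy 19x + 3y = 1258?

gcd(19, 3):
  19 = 6*3 + 1
  3 = 3*1
so gcd(19, 3) = 1.
Back-substitute for Bézout coefficients:
  1 = 19 - 6*3
  ... = 19*(1) + 3*(-6)
Scale by 1258: one solution is (1258, -7548). Reduce x mod 3: (1, 413).
General: x = 1 + 3t, y = 413 - 19t.
x ≥ 0 ⇒ t ≥ 0; y ≥ 0 ⇒ t ≤ 21. So t ∈ [0, 21]: 22 solutions.

22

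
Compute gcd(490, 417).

gcd(490, 417) = 1  (490 = 1*417 + 73, 417 = 5*73 + 52, 73 = 1*52 + 21, 52 = 2*21 + 10, 21 = 2*10 + 1, 10 = 10*1).

1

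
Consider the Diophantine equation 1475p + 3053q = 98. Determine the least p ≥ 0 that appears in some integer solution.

gcd(3053, 1475) = 1.
1 divides 98, so solutions exist.
By Bézout, 1475*(741) + 3053*(-358) = 1.
Scale by 98/1 = 98: (p₀, q₀) = (72618, -35084).
General solution: p = 72618 + 3053t, q = -35084 - 1475t for integer t.
p ≥ 0: smallest is 72618 mod 3053 = 2399 (at t = -23), with q = -1159.

2399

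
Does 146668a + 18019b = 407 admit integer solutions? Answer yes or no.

gcd(146668, 18019) = 37  (146668 = 8·18019 + 2516, 18019 = 7·2516 + 407, 2516 = 6·407 + 74, 407 = 5·74 + 37, 74 = 2·37).
37 divides 407, so integer solutions exist.

yes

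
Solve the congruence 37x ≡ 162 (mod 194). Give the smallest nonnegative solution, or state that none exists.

gcd(194, 37):
  194 = 5×37 + 9
  37 = 4×9 + 1
  9 = 9×1
so gcd(194, 37) = 1.
1 divides 162, so solutions exist.
Back-substitute for Bézout coefficients:
  1 = 37 - 4×9
  ... = 37×(21) + 194×(-4)
So 37×(21) ≡ 1 (mod 194); multiply by 162: x ≡ 3402 (mod 194).
Smallest nonnegative: x = 3402 mod 194 = 104.

104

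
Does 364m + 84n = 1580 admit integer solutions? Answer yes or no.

no

gcd(364, 84):
  364 = 4·84 + 28
  84 = 3·28
so gcd(364, 84) = 28.
28 does not divide 1580 (remainder 12), so no integer solutions.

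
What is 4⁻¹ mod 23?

gcd(23, 4) = 1  (23 = 5×4 + 3, 4 = 1×3 + 1, 3 = 3×1).
Back-substituting, 4×(6) + 23×(-1) = 1.
So 4×6 ≡ 1 (mod 23), and 6 mod 23 = 6.

6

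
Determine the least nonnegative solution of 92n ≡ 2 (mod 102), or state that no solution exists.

10

gcd(102, 92) = 2.
2 divides 2, so solutions exist.
By Bézout, 92·(10) + 102·(-9) = 2.
So 92·(10) ≡ 2 (mod 102); multiply by 1: n ≡ 10 (mod 51).
Smallest nonnegative: n = 10 mod 51 = 10.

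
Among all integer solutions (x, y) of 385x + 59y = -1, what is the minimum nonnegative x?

gcd(385, 59) = 1.
1 divides -1, so solutions exist.
By Bézout, 385·(-19) + 59·(124) = 1.
Scale by -1/1 = -1: (x₀, y₀) = (19, -124).
General solution: x = 19 + 59t, y = -124 - 385t for integer t.
x ≥ 0: smallest is 19 mod 59 = 19 (at t = 0), with y = -124.

19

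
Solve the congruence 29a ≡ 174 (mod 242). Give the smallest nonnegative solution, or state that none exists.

6

gcd(242, 29):
  242 = 8*29 + 10
  29 = 2*10 + 9
  10 = 1*9 + 1
  9 = 9*1
so gcd(242, 29) = 1.
1 divides 174, so solutions exist.
Back-substitute for Bézout coefficients:
  1 = 10 - 1*9
  ... = 29*(-25) + 242*(3)
So 29*(-25) ≡ 1 (mod 242); multiply by 174: a ≡ -4350 (mod 242).
Smallest nonnegative: a = -4350 mod 242 = 6.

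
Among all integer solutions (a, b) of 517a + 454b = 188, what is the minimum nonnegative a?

gcd(517, 454) = 1.
1 divides 188, so solutions exist.
By Bézout, 517·(209) + 454·(-238) = 1.
Scale by 188/1 = 188: (a₀, b₀) = (39292, -44744).
General solution: a = 39292 + 454t, b = -44744 - 517t for integer t.
a ≥ 0: smallest is 39292 mod 454 = 248 (at t = -86), with b = -282.

248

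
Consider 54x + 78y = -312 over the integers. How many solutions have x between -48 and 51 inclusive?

7

gcd(78, 54) = 6.
By Bézout, 54*(3) + 78*(-2) = 6.
Particular solution: (0, -4).
General solution: x = 0 + 13t, y = -4 - 9t for integer t.
-48 ≤ 0 + 13t ≤ 51 gives t ∈ [-3, 3], which is 7 values.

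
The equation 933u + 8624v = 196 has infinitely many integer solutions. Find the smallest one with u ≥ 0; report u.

980

gcd(8624, 933):
  8624 = 9*933 + 227
  933 = 4*227 + 25
  227 = 9*25 + 2
  25 = 12*2 + 1
  2 = 2*1
so gcd(8624, 933) = 1.
1 divides 196, so solutions exist.
Back-substitute for Bézout coefficients:
  1 = 25 - 12*2
  ... = 933*(4141) + 8624*(-448)
Scale by 196/1 = 196: (u₀, v₀) = (811636, -87808).
General solution: u = 811636 + 8624t, v = -87808 - 933t for integer t.
u ≥ 0: smallest is 811636 mod 8624 = 980 (at t = -94), with v = -106.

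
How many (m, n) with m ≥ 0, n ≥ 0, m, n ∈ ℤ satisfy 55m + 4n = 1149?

5

gcd(55, 4) = 1  (55 = 13*4 + 3, 4 = 1*3 + 1, 3 = 3*1).
Back-substituting, 55*(-1) + 4*(14) = 1.
Scale by 1149: one solution is (-1149, 16086). Reduce m mod 4: (3, 246).
General: m = 3 + 4t, n = 246 - 55t.
m ≥ 0 ⇒ t ≥ 0; n ≥ 0 ⇒ t ≤ 4. So t ∈ [0, 4]: 5 solutions.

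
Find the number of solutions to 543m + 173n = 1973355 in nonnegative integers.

21

gcd(543, 173):
  543 = 3×173 + 24
  173 = 7×24 + 5
  24 = 4×5 + 4
  5 = 1×4 + 1
  4 = 4×1
so gcd(543, 173) = 1.
Back-substitute for Bézout coefficients:
  1 = 5 - 1×4
  ... = 543×(-36) + 173×(113)
Scale by 1973355: one solution is (-71040780, 222989115). Reduce m mod 173: (113, 11052).
General: m = 113 + 173t, n = 11052 - 543t.
m ≥ 0 ⇒ t ≥ 0; n ≥ 0 ⇒ t ≤ 20. So t ∈ [0, 20]: 21 solutions.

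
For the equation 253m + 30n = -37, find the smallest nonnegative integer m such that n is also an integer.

gcd(253, 30):
  253 = 8×30 + 13
  30 = 2×13 + 4
  13 = 3×4 + 1
  4 = 4×1
so gcd(253, 30) = 1.
1 divides -37, so solutions exist.
Back-substitute for Bézout coefficients:
  1 = 13 - 3×4
  ... = 253×(7) + 30×(-59)
Scale by -37/1 = -37: (m₀, n₀) = (-259, 2183).
General solution: m = -259 + 30t, n = 2183 - 253t for integer t.
m ≥ 0: smallest is -259 mod 30 = 11 (at t = 9), with n = -94.

11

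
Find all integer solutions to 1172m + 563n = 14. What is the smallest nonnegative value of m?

343

gcd(1172, 563):
  1172 = 2·563 + 46
  563 = 12·46 + 11
  46 = 4·11 + 2
  11 = 5·2 + 1
  2 = 2·1
so gcd(1172, 563) = 1.
1 divides 14, so solutions exist.
Back-substitute for Bézout coefficients:
  1 = 11 - 5·2
  ... = 1172·(-257) + 563·(535)
Scale by 14/1 = 14: (m₀, n₀) = (-3598, 7490).
General solution: m = -3598 + 563t, n = 7490 - 1172t for integer t.
m ≥ 0: smallest is -3598 mod 563 = 343 (at t = 7), with n = -714.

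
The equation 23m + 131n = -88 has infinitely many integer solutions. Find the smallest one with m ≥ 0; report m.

93

gcd(131, 23) = 1  (131 = 5×23 + 16, 23 = 1×16 + 7, 16 = 2×7 + 2, 7 = 3×2 + 1, 2 = 2×1).
1 divides -88, so solutions exist.
Back-substituting, 23×(57) + 131×(-10) = 1.
Scale by -88/1 = -88: (m₀, n₀) = (-5016, 880).
General solution: m = -5016 + 131t, n = 880 - 23t for integer t.
m ≥ 0: smallest is -5016 mod 131 = 93 (at t = 39), with n = -17.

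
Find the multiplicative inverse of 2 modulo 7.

4

gcd(7, 2) = 1  (7 = 3·2 + 1, 2 = 2·1).
Back-substituting, 2·(-3) + 7·(1) = 1.
So 2·-3 ≡ 1 (mod 7), and -3 mod 7 = 4.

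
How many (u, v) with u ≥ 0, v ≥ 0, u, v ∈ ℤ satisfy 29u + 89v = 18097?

gcd(89, 29) = 1  (89 = 3·29 + 2, 29 = 14·2 + 1, 2 = 2·1).
Back-substituting, 29·(43) + 89·(-14) = 1.
Scale by 18097: one solution is (778171, -253358). Reduce u mod 89: (44, 189).
General: u = 44 + 89t, v = 189 - 29t.
u ≥ 0 ⇒ t ≥ 0; v ≥ 0 ⇒ t ≤ 6. So t ∈ [0, 6]: 7 solutions.

7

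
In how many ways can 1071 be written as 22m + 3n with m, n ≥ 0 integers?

17

gcd(22, 3):
  22 = 7*3 + 1
  3 = 3*1
so gcd(22, 3) = 1.
Back-substitute for Bézout coefficients:
  1 = 22 - 7*3
  ... = 22*(1) + 3*(-7)
Scale by 1071: one solution is (1071, -7497). Reduce m mod 3: (0, 357).
General: m = 0 + 3t, n = 357 - 22t.
m ≥ 0 ⇒ t ≥ 0; n ≥ 0 ⇒ t ≤ 16. So t ∈ [0, 16]: 17 solutions.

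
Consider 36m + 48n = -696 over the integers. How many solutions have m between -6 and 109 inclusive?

gcd(48, 36):
  48 = 1·36 + 12
  36 = 3·12
so gcd(48, 36) = 12.
Back-substitute for Bézout coefficients:
  12 = 48 - 1·36
  ... = 36·(-1) + 48·(1)
Scale by -58: particular solution (58, -58); reduce m mod 4: (2, -16).
General solution: m = 2 + 4t, n = -16 - 3t for integer t.
-6 ≤ 2 + 4t ≤ 109 gives t ∈ [-2, 26], which is 29 values.

29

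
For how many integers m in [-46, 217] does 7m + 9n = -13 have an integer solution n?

29

gcd(9, 7):
  9 = 1·7 + 2
  7 = 3·2 + 1
  2 = 2·1
so gcd(9, 7) = 1.
Back-substitute for Bézout coefficients:
  1 = 7 - 3·2
  ... = 7·(4) + 9·(-3)
Scale by -13: particular solution (-52, 39); reduce m mod 9: (2, -3).
General solution: m = 2 + 9t, n = -3 - 7t for integer t.
-46 ≤ 2 + 9t ≤ 217 gives t ∈ [-5, 23], which is 29 values.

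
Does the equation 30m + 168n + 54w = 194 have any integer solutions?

no

gcd(168, 30) = 6  (168 = 5·30 + 18, 30 = 1·18 + 12, 18 = 1·12 + 6, 12 = 2·6).
gcd(6, 54) = 6.
6 does not divide 194 (remainder 2), so no integer solutions.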